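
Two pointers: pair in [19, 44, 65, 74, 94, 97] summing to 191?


lo=0(19)+hi=5(97)=116
lo=1(44)+hi=5(97)=141
lo=2(65)+hi=5(97)=162
lo=3(74)+hi=5(97)=171
lo=4(94)+hi=5(97)=191

Yes: 94+97=191


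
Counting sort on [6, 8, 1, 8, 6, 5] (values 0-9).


Input: [6, 8, 1, 8, 6, 5]
Counts: [0, 1, 0, 0, 0, 1, 2, 0, 2, 0]

Sorted: [1, 5, 6, 6, 8, 8]


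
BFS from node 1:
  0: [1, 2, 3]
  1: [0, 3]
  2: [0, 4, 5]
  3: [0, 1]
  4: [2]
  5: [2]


Visit 1, enqueue [0, 3]
Visit 0, enqueue [2]
Visit 3, enqueue []
Visit 2, enqueue [4, 5]
Visit 4, enqueue []
Visit 5, enqueue []

BFS order: [1, 0, 3, 2, 4, 5]


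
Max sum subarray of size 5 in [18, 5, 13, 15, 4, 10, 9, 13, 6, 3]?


[0:5]: 55
[1:6]: 47
[2:7]: 51
[3:8]: 51
[4:9]: 42
[5:10]: 41

Max: 55 at [0:5]


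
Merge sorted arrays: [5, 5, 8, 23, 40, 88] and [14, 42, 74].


Take 5 from A
Take 5 from A
Take 8 from A
Take 14 from B
Take 23 from A
Take 40 from A
Take 42 from B
Take 74 from B

Merged: [5, 5, 8, 14, 23, 40, 42, 74, 88]


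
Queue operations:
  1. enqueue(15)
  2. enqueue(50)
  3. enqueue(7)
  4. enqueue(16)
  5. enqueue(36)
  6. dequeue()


enqueue(15) -> [15]
enqueue(50) -> [15, 50]
enqueue(7) -> [15, 50, 7]
enqueue(16) -> [15, 50, 7, 16]
enqueue(36) -> [15, 50, 7, 16, 36]
dequeue()->15, [50, 7, 16, 36]

Final queue: [50, 7, 16, 36]


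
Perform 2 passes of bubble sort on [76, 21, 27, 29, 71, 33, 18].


Initial: [76, 21, 27, 29, 71, 33, 18]
Pass 1: [21, 27, 29, 71, 33, 18, 76] (6 swaps)
Pass 2: [21, 27, 29, 33, 18, 71, 76] (2 swaps)

After 2 passes: [21, 27, 29, 33, 18, 71, 76]


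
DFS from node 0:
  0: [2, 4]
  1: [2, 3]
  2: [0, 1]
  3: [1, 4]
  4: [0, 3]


Visit 0, push [4, 2]
Visit 2, push [1]
Visit 1, push [3]
Visit 3, push [4]
Visit 4, push []

DFS order: [0, 2, 1, 3, 4]


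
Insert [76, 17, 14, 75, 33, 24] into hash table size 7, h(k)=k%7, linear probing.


Insert 76: h=6 -> slot 6
Insert 17: h=3 -> slot 3
Insert 14: h=0 -> slot 0
Insert 75: h=5 -> slot 5
Insert 33: h=5, 3 probes -> slot 1
Insert 24: h=3, 1 probes -> slot 4

Table: [14, 33, None, 17, 24, 75, 76]


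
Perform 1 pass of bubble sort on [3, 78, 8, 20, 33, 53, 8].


Initial: [3, 78, 8, 20, 33, 53, 8]
Pass 1: [3, 8, 20, 33, 53, 8, 78] (5 swaps)

After 1 pass: [3, 8, 20, 33, 53, 8, 78]


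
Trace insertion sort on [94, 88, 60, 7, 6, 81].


Initial: [94, 88, 60, 7, 6, 81]
Insert 88: [88, 94, 60, 7, 6, 81]
Insert 60: [60, 88, 94, 7, 6, 81]
Insert 7: [7, 60, 88, 94, 6, 81]
Insert 6: [6, 7, 60, 88, 94, 81]
Insert 81: [6, 7, 60, 81, 88, 94]

Sorted: [6, 7, 60, 81, 88, 94]


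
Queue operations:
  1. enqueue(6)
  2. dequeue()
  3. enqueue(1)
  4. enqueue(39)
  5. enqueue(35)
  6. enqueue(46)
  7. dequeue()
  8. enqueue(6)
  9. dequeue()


enqueue(6) -> [6]
dequeue()->6, []
enqueue(1) -> [1]
enqueue(39) -> [1, 39]
enqueue(35) -> [1, 39, 35]
enqueue(46) -> [1, 39, 35, 46]
dequeue()->1, [39, 35, 46]
enqueue(6) -> [39, 35, 46, 6]
dequeue()->39, [35, 46, 6]

Final queue: [35, 46, 6]


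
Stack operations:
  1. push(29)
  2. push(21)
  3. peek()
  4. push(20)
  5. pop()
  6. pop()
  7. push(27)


push(29) -> [29]
push(21) -> [29, 21]
peek()->21
push(20) -> [29, 21, 20]
pop()->20, [29, 21]
pop()->21, [29]
push(27) -> [29, 27]

Final stack: [29, 27]


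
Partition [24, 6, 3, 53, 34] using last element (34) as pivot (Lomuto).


Pivot: 34
  24 <= 34: advance i (no swap)
  6 <= 34: advance i (no swap)
  3 <= 34: advance i (no swap)
Place pivot at 3: [24, 6, 3, 34, 53]

Partitioned: [24, 6, 3, 34, 53]


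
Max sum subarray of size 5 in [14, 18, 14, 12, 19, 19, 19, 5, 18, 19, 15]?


[0:5]: 77
[1:6]: 82
[2:7]: 83
[3:8]: 74
[4:9]: 80
[5:10]: 80
[6:11]: 76

Max: 83 at [2:7]


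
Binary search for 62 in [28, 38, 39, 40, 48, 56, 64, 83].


Step 1: lo=0, hi=7, mid=3, val=40
Step 2: lo=4, hi=7, mid=5, val=56
Step 3: lo=6, hi=7, mid=6, val=64

Not found


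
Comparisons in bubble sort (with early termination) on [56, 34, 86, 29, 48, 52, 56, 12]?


Algorithm: bubble sort (with early termination)
Input: [56, 34, 86, 29, 48, 52, 56, 12]
Sorted: [12, 29, 34, 48, 52, 56, 56, 86]

28


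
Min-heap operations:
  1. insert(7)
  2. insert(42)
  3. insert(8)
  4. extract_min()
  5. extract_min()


insert(7) -> [7]
insert(42) -> [7, 42]
insert(8) -> [7, 42, 8]
extract_min()->7, [8, 42]
extract_min()->8, [42]

Final heap: [42]


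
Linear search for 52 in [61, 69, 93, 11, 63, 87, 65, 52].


i=0: 61!=52
i=1: 69!=52
i=2: 93!=52
i=3: 11!=52
i=4: 63!=52
i=5: 87!=52
i=6: 65!=52
i=7: 52==52 found!

Found at 7, 8 comps


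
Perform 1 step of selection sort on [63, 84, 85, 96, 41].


Initial: [63, 84, 85, 96, 41]
Step 1: min=41 at 4
  Swap: [41, 84, 85, 96, 63]

After 1 step: [41, 84, 85, 96, 63]


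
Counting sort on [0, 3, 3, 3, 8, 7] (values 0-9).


Input: [0, 3, 3, 3, 8, 7]
Counts: [1, 0, 0, 3, 0, 0, 0, 1, 1, 0]

Sorted: [0, 3, 3, 3, 7, 8]


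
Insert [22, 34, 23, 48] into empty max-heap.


Insert 22: [22]
Insert 34: [34, 22]
Insert 23: [34, 22, 23]
Insert 48: [48, 34, 23, 22]

Final heap: [48, 34, 23, 22]


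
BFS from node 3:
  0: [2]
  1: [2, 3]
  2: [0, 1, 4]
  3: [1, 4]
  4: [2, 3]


Visit 3, enqueue [1, 4]
Visit 1, enqueue [2]
Visit 4, enqueue []
Visit 2, enqueue [0]
Visit 0, enqueue []

BFS order: [3, 1, 4, 2, 0]


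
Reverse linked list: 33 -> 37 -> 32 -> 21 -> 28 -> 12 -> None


Step 1: curr=33, set curr.next=prev(None) | reversed so far: 33
Step 2: curr=37, set curr.next=prev(33) | reversed so far: 37 -> 33
Step 3: curr=32, set curr.next=prev(37) | reversed so far: 32 -> 37 -> 33
Step 4: curr=21, set curr.next=prev(32) | reversed so far: 21 -> 32 -> 37 -> 33
Step 5: curr=28, set curr.next=prev(21) | reversed so far: 28 -> 21 -> 32 -> 37 -> 33
Step 6: curr=12, set curr.next=prev(28) | reversed so far: 12 -> 28 -> 21 -> 32 -> 37 -> 33

12 -> 28 -> 21 -> 32 -> 37 -> 33 -> None


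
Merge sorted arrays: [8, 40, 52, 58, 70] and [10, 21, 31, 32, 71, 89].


Take 8 from A
Take 10 from B
Take 21 from B
Take 31 from B
Take 32 from B
Take 40 from A
Take 52 from A
Take 58 from A
Take 70 from A

Merged: [8, 10, 21, 31, 32, 40, 52, 58, 70, 71, 89]


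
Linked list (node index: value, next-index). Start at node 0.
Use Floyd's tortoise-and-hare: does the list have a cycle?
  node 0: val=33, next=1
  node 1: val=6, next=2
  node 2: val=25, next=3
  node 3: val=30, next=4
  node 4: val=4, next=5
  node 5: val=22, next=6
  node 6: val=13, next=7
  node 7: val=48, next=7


Floyd's tortoise (slow, +1) and hare (fast, +2):
  init: slow=0, fast=0
  step 1: slow=1, fast=2
  step 2: slow=2, fast=4
  step 3: slow=3, fast=6
  step 4: slow=4, fast=7
  step 5: slow=5, fast=7
  step 6: slow=6, fast=7
  step 7: slow=7, fast=7
  slow == fast at node 7: cycle detected

Cycle: yes


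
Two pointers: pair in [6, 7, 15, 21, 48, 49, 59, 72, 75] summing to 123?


lo=0(6)+hi=8(75)=81
lo=1(7)+hi=8(75)=82
lo=2(15)+hi=8(75)=90
lo=3(21)+hi=8(75)=96
lo=4(48)+hi=8(75)=123

Yes: 48+75=123


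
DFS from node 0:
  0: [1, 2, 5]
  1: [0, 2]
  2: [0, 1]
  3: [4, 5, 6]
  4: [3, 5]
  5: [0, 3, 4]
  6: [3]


Visit 0, push [5, 2, 1]
Visit 1, push [2]
Visit 2, push []
Visit 5, push [4, 3]
Visit 3, push [6, 4]
Visit 4, push []
Visit 6, push []

DFS order: [0, 1, 2, 5, 3, 4, 6]


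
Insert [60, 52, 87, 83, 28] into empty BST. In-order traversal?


Insert 60: root
Insert 52: L from 60
Insert 87: R from 60
Insert 83: R from 60 -> L from 87
Insert 28: L from 60 -> L from 52

In-order: [28, 52, 60, 83, 87]


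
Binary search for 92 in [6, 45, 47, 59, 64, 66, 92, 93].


Step 1: lo=0, hi=7, mid=3, val=59
Step 2: lo=4, hi=7, mid=5, val=66
Step 3: lo=6, hi=7, mid=6, val=92

Found at index 6


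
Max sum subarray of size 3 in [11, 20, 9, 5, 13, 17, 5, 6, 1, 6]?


[0:3]: 40
[1:4]: 34
[2:5]: 27
[3:6]: 35
[4:7]: 35
[5:8]: 28
[6:9]: 12
[7:10]: 13

Max: 40 at [0:3]


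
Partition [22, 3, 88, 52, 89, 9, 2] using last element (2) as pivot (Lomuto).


Pivot: 2
Place pivot at 0: [2, 3, 88, 52, 89, 9, 22]

Partitioned: [2, 3, 88, 52, 89, 9, 22]


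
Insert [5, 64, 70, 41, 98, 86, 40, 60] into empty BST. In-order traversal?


Insert 5: root
Insert 64: R from 5
Insert 70: R from 5 -> R from 64
Insert 41: R from 5 -> L from 64
Insert 98: R from 5 -> R from 64 -> R from 70
Insert 86: R from 5 -> R from 64 -> R from 70 -> L from 98
Insert 40: R from 5 -> L from 64 -> L from 41
Insert 60: R from 5 -> L from 64 -> R from 41

In-order: [5, 40, 41, 60, 64, 70, 86, 98]


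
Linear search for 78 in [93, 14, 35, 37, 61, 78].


i=0: 93!=78
i=1: 14!=78
i=2: 35!=78
i=3: 37!=78
i=4: 61!=78
i=5: 78==78 found!

Found at 5, 6 comps


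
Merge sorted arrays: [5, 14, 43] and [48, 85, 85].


Take 5 from A
Take 14 from A
Take 43 from A

Merged: [5, 14, 43, 48, 85, 85]


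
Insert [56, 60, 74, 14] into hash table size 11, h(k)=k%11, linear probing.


Insert 56: h=1 -> slot 1
Insert 60: h=5 -> slot 5
Insert 74: h=8 -> slot 8
Insert 14: h=3 -> slot 3

Table: [None, 56, None, 14, None, 60, None, None, 74, None, None]


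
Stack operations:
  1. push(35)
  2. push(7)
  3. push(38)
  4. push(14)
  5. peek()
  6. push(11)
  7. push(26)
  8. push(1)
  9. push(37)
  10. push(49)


push(35) -> [35]
push(7) -> [35, 7]
push(38) -> [35, 7, 38]
push(14) -> [35, 7, 38, 14]
peek()->14
push(11) -> [35, 7, 38, 14, 11]
push(26) -> [35, 7, 38, 14, 11, 26]
push(1) -> [35, 7, 38, 14, 11, 26, 1]
push(37) -> [35, 7, 38, 14, 11, 26, 1, 37]
push(49) -> [35, 7, 38, 14, 11, 26, 1, 37, 49]

Final stack: [35, 7, 38, 14, 11, 26, 1, 37, 49]


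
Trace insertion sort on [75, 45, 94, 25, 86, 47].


Initial: [75, 45, 94, 25, 86, 47]
Insert 45: [45, 75, 94, 25, 86, 47]
Insert 94: [45, 75, 94, 25, 86, 47]
Insert 25: [25, 45, 75, 94, 86, 47]
Insert 86: [25, 45, 75, 86, 94, 47]
Insert 47: [25, 45, 47, 75, 86, 94]

Sorted: [25, 45, 47, 75, 86, 94]


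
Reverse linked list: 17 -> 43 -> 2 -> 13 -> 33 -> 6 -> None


Step 1: curr=17, set curr.next=prev(None) | reversed so far: 17
Step 2: curr=43, set curr.next=prev(17) | reversed so far: 43 -> 17
Step 3: curr=2, set curr.next=prev(43) | reversed so far: 2 -> 43 -> 17
Step 4: curr=13, set curr.next=prev(2) | reversed so far: 13 -> 2 -> 43 -> 17
Step 5: curr=33, set curr.next=prev(13) | reversed so far: 33 -> 13 -> 2 -> 43 -> 17
Step 6: curr=6, set curr.next=prev(33) | reversed so far: 6 -> 33 -> 13 -> 2 -> 43 -> 17

6 -> 33 -> 13 -> 2 -> 43 -> 17 -> None


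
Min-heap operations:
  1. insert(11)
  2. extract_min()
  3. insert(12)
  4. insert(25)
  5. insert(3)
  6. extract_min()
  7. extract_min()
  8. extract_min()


insert(11) -> [11]
extract_min()->11, []
insert(12) -> [12]
insert(25) -> [12, 25]
insert(3) -> [3, 25, 12]
extract_min()->3, [12, 25]
extract_min()->12, [25]
extract_min()->25, []

Final heap: []


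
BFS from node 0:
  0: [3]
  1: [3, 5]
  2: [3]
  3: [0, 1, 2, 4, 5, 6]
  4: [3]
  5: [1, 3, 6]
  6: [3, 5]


Visit 0, enqueue [3]
Visit 3, enqueue [1, 2, 4, 5, 6]
Visit 1, enqueue []
Visit 2, enqueue []
Visit 4, enqueue []
Visit 5, enqueue []
Visit 6, enqueue []

BFS order: [0, 3, 1, 2, 4, 5, 6]


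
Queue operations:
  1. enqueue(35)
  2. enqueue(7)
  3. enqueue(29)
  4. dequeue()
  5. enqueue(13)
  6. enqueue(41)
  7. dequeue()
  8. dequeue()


enqueue(35) -> [35]
enqueue(7) -> [35, 7]
enqueue(29) -> [35, 7, 29]
dequeue()->35, [7, 29]
enqueue(13) -> [7, 29, 13]
enqueue(41) -> [7, 29, 13, 41]
dequeue()->7, [29, 13, 41]
dequeue()->29, [13, 41]

Final queue: [13, 41]


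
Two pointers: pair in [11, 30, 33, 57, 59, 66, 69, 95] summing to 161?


lo=0(11)+hi=7(95)=106
lo=1(30)+hi=7(95)=125
lo=2(33)+hi=7(95)=128
lo=3(57)+hi=7(95)=152
lo=4(59)+hi=7(95)=154
lo=5(66)+hi=7(95)=161

Yes: 66+95=161


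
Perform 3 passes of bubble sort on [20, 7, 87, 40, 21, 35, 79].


Initial: [20, 7, 87, 40, 21, 35, 79]
Pass 1: [7, 20, 40, 21, 35, 79, 87] (5 swaps)
Pass 2: [7, 20, 21, 35, 40, 79, 87] (2 swaps)
Pass 3: [7, 20, 21, 35, 40, 79, 87] (0 swaps)

After 3 passes: [7, 20, 21, 35, 40, 79, 87]


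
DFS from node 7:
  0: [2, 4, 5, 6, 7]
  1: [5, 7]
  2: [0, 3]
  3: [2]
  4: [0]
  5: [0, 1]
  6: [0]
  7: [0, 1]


Visit 7, push [1, 0]
Visit 0, push [6, 5, 4, 2]
Visit 2, push [3]
Visit 3, push []
Visit 4, push []
Visit 5, push [1]
Visit 1, push []
Visit 6, push []

DFS order: [7, 0, 2, 3, 4, 5, 1, 6]


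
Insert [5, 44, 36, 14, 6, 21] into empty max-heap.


Insert 5: [5]
Insert 44: [44, 5]
Insert 36: [44, 5, 36]
Insert 14: [44, 14, 36, 5]
Insert 6: [44, 14, 36, 5, 6]
Insert 21: [44, 14, 36, 5, 6, 21]

Final heap: [44, 14, 36, 5, 6, 21]


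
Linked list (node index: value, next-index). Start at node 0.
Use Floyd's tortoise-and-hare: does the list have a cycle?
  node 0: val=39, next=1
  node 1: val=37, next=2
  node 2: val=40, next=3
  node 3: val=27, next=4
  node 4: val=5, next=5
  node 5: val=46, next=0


Floyd's tortoise (slow, +1) and hare (fast, +2):
  init: slow=0, fast=0
  step 1: slow=1, fast=2
  step 2: slow=2, fast=4
  step 3: slow=3, fast=0
  step 4: slow=4, fast=2
  step 5: slow=5, fast=4
  step 6: slow=0, fast=0
  slow == fast at node 0: cycle detected

Cycle: yes


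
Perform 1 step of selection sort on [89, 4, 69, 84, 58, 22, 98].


Initial: [89, 4, 69, 84, 58, 22, 98]
Step 1: min=4 at 1
  Swap: [4, 89, 69, 84, 58, 22, 98]

After 1 step: [4, 89, 69, 84, 58, 22, 98]


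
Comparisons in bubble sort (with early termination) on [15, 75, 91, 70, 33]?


Algorithm: bubble sort (with early termination)
Input: [15, 75, 91, 70, 33]
Sorted: [15, 33, 70, 75, 91]

10


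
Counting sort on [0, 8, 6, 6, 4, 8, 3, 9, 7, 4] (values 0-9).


Input: [0, 8, 6, 6, 4, 8, 3, 9, 7, 4]
Counts: [1, 0, 0, 1, 2, 0, 2, 1, 2, 1]

Sorted: [0, 3, 4, 4, 6, 6, 7, 8, 8, 9]


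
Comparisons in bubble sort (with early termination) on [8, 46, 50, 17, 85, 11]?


Algorithm: bubble sort (with early termination)
Input: [8, 46, 50, 17, 85, 11]
Sorted: [8, 11, 17, 46, 50, 85]

15


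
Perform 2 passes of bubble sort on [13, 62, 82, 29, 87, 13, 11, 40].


Initial: [13, 62, 82, 29, 87, 13, 11, 40]
Pass 1: [13, 62, 29, 82, 13, 11, 40, 87] (4 swaps)
Pass 2: [13, 29, 62, 13, 11, 40, 82, 87] (4 swaps)

After 2 passes: [13, 29, 62, 13, 11, 40, 82, 87]


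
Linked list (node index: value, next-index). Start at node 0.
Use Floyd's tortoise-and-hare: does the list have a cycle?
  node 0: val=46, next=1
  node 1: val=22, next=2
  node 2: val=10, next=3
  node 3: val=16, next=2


Floyd's tortoise (slow, +1) and hare (fast, +2):
  init: slow=0, fast=0
  step 1: slow=1, fast=2
  step 2: slow=2, fast=2
  slow == fast at node 2: cycle detected

Cycle: yes


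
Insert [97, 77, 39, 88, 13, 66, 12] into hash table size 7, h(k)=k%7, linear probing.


Insert 97: h=6 -> slot 6
Insert 77: h=0 -> slot 0
Insert 39: h=4 -> slot 4
Insert 88: h=4, 1 probes -> slot 5
Insert 13: h=6, 2 probes -> slot 1
Insert 66: h=3 -> slot 3
Insert 12: h=5, 4 probes -> slot 2

Table: [77, 13, 12, 66, 39, 88, 97]


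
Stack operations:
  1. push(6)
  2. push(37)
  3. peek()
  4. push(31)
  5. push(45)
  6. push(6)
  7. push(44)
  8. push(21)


push(6) -> [6]
push(37) -> [6, 37]
peek()->37
push(31) -> [6, 37, 31]
push(45) -> [6, 37, 31, 45]
push(6) -> [6, 37, 31, 45, 6]
push(44) -> [6, 37, 31, 45, 6, 44]
push(21) -> [6, 37, 31, 45, 6, 44, 21]

Final stack: [6, 37, 31, 45, 6, 44, 21]


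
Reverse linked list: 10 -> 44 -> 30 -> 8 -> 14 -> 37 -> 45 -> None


Step 1: curr=10, set curr.next=prev(None) | reversed so far: 10
Step 2: curr=44, set curr.next=prev(10) | reversed so far: 44 -> 10
Step 3: curr=30, set curr.next=prev(44) | reversed so far: 30 -> 44 -> 10
Step 4: curr=8, set curr.next=prev(30) | reversed so far: 8 -> 30 -> 44 -> 10
Step 5: curr=14, set curr.next=prev(8) | reversed so far: 14 -> 8 -> 30 -> 44 -> 10
Step 6: curr=37, set curr.next=prev(14) | reversed so far: 37 -> 14 -> 8 -> 30 -> 44 -> 10
Step 7: curr=45, set curr.next=prev(37) | reversed so far: 45 -> 37 -> 14 -> 8 -> 30 -> 44 -> 10

45 -> 37 -> 14 -> 8 -> 30 -> 44 -> 10 -> None


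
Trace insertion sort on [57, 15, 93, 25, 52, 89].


Initial: [57, 15, 93, 25, 52, 89]
Insert 15: [15, 57, 93, 25, 52, 89]
Insert 93: [15, 57, 93, 25, 52, 89]
Insert 25: [15, 25, 57, 93, 52, 89]
Insert 52: [15, 25, 52, 57, 93, 89]
Insert 89: [15, 25, 52, 57, 89, 93]

Sorted: [15, 25, 52, 57, 89, 93]


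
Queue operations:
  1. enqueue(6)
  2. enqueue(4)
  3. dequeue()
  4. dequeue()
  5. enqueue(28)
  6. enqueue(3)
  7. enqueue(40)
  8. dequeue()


enqueue(6) -> [6]
enqueue(4) -> [6, 4]
dequeue()->6, [4]
dequeue()->4, []
enqueue(28) -> [28]
enqueue(3) -> [28, 3]
enqueue(40) -> [28, 3, 40]
dequeue()->28, [3, 40]

Final queue: [3, 40]


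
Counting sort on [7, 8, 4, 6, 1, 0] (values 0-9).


Input: [7, 8, 4, 6, 1, 0]
Counts: [1, 1, 0, 0, 1, 0, 1, 1, 1, 0]

Sorted: [0, 1, 4, 6, 7, 8]


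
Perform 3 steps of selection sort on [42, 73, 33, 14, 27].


Initial: [42, 73, 33, 14, 27]
Step 1: min=14 at 3
  Swap: [14, 73, 33, 42, 27]
Step 2: min=27 at 4
  Swap: [14, 27, 33, 42, 73]
Step 3: min=33 at 2
  Swap: [14, 27, 33, 42, 73]

After 3 steps: [14, 27, 33, 42, 73]


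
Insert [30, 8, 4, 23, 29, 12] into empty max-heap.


Insert 30: [30]
Insert 8: [30, 8]
Insert 4: [30, 8, 4]
Insert 23: [30, 23, 4, 8]
Insert 29: [30, 29, 4, 8, 23]
Insert 12: [30, 29, 12, 8, 23, 4]

Final heap: [30, 29, 12, 8, 23, 4]


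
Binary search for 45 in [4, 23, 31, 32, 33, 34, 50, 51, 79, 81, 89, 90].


Step 1: lo=0, hi=11, mid=5, val=34
Step 2: lo=6, hi=11, mid=8, val=79
Step 3: lo=6, hi=7, mid=6, val=50

Not found


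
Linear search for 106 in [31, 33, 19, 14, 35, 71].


i=0: 31!=106
i=1: 33!=106
i=2: 19!=106
i=3: 14!=106
i=4: 35!=106
i=5: 71!=106

Not found, 6 comps


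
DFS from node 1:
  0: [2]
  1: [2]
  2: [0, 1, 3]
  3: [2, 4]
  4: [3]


Visit 1, push [2]
Visit 2, push [3, 0]
Visit 0, push []
Visit 3, push [4]
Visit 4, push []

DFS order: [1, 2, 0, 3, 4]


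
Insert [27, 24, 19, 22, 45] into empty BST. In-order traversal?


Insert 27: root
Insert 24: L from 27
Insert 19: L from 27 -> L from 24
Insert 22: L from 27 -> L from 24 -> R from 19
Insert 45: R from 27

In-order: [19, 22, 24, 27, 45]


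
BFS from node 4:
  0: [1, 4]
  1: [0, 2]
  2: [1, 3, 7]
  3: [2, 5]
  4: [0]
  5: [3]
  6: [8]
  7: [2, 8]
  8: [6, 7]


Visit 4, enqueue [0]
Visit 0, enqueue [1]
Visit 1, enqueue [2]
Visit 2, enqueue [3, 7]
Visit 3, enqueue [5]
Visit 7, enqueue [8]
Visit 5, enqueue []
Visit 8, enqueue [6]
Visit 6, enqueue []

BFS order: [4, 0, 1, 2, 3, 7, 5, 8, 6]


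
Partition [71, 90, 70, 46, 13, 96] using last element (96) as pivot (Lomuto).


Pivot: 96
  71 <= 96: advance i (no swap)
  90 <= 96: advance i (no swap)
  70 <= 96: advance i (no swap)
  46 <= 96: advance i (no swap)
  13 <= 96: advance i (no swap)
Place pivot at 5: [71, 90, 70, 46, 13, 96]

Partitioned: [71, 90, 70, 46, 13, 96]


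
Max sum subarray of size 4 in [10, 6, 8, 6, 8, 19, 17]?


[0:4]: 30
[1:5]: 28
[2:6]: 41
[3:7]: 50

Max: 50 at [3:7]


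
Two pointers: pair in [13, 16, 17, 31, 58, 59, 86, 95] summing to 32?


lo=0(13)+hi=7(95)=108
lo=0(13)+hi=6(86)=99
lo=0(13)+hi=5(59)=72
lo=0(13)+hi=4(58)=71
lo=0(13)+hi=3(31)=44
lo=0(13)+hi=2(17)=30
lo=1(16)+hi=2(17)=33

No pair found


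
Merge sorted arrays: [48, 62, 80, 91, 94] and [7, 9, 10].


Take 7 from B
Take 9 from B
Take 10 from B

Merged: [7, 9, 10, 48, 62, 80, 91, 94]


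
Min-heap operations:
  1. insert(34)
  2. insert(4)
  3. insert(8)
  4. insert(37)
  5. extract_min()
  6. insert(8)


insert(34) -> [34]
insert(4) -> [4, 34]
insert(8) -> [4, 34, 8]
insert(37) -> [4, 34, 8, 37]
extract_min()->4, [8, 34, 37]
insert(8) -> [8, 8, 37, 34]

Final heap: [8, 8, 37, 34]


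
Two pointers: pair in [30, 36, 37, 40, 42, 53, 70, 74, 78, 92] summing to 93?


lo=0(30)+hi=9(92)=122
lo=0(30)+hi=8(78)=108
lo=0(30)+hi=7(74)=104
lo=0(30)+hi=6(70)=100
lo=0(30)+hi=5(53)=83
lo=1(36)+hi=5(53)=89
lo=2(37)+hi=5(53)=90
lo=3(40)+hi=5(53)=93

Yes: 40+53=93


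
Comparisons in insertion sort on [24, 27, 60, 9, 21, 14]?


Algorithm: insertion sort
Input: [24, 27, 60, 9, 21, 14]
Sorted: [9, 14, 21, 24, 27, 60]

14


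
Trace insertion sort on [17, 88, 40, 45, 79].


Initial: [17, 88, 40, 45, 79]
Insert 88: [17, 88, 40, 45, 79]
Insert 40: [17, 40, 88, 45, 79]
Insert 45: [17, 40, 45, 88, 79]
Insert 79: [17, 40, 45, 79, 88]

Sorted: [17, 40, 45, 79, 88]


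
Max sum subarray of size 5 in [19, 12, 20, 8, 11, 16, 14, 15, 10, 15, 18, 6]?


[0:5]: 70
[1:6]: 67
[2:7]: 69
[3:8]: 64
[4:9]: 66
[5:10]: 70
[6:11]: 72
[7:12]: 64

Max: 72 at [6:11]


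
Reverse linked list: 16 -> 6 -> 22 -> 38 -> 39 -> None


Step 1: curr=16, set curr.next=prev(None) | reversed so far: 16
Step 2: curr=6, set curr.next=prev(16) | reversed so far: 6 -> 16
Step 3: curr=22, set curr.next=prev(6) | reversed so far: 22 -> 6 -> 16
Step 4: curr=38, set curr.next=prev(22) | reversed so far: 38 -> 22 -> 6 -> 16
Step 5: curr=39, set curr.next=prev(38) | reversed so far: 39 -> 38 -> 22 -> 6 -> 16

39 -> 38 -> 22 -> 6 -> 16 -> None


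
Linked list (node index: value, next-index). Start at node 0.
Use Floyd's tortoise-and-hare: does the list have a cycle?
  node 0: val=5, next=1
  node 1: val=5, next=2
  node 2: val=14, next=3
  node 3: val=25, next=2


Floyd's tortoise (slow, +1) and hare (fast, +2):
  init: slow=0, fast=0
  step 1: slow=1, fast=2
  step 2: slow=2, fast=2
  slow == fast at node 2: cycle detected

Cycle: yes


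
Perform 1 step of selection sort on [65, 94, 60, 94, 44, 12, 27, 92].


Initial: [65, 94, 60, 94, 44, 12, 27, 92]
Step 1: min=12 at 5
  Swap: [12, 94, 60, 94, 44, 65, 27, 92]

After 1 step: [12, 94, 60, 94, 44, 65, 27, 92]


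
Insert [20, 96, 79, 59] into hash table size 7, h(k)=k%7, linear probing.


Insert 20: h=6 -> slot 6
Insert 96: h=5 -> slot 5
Insert 79: h=2 -> slot 2
Insert 59: h=3 -> slot 3

Table: [None, None, 79, 59, None, 96, 20]


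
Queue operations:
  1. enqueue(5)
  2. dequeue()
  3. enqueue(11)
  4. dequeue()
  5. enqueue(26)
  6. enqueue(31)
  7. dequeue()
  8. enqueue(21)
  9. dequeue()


enqueue(5) -> [5]
dequeue()->5, []
enqueue(11) -> [11]
dequeue()->11, []
enqueue(26) -> [26]
enqueue(31) -> [26, 31]
dequeue()->26, [31]
enqueue(21) -> [31, 21]
dequeue()->31, [21]

Final queue: [21]


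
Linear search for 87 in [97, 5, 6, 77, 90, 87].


i=0: 97!=87
i=1: 5!=87
i=2: 6!=87
i=3: 77!=87
i=4: 90!=87
i=5: 87==87 found!

Found at 5, 6 comps


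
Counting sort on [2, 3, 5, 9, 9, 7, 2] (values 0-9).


Input: [2, 3, 5, 9, 9, 7, 2]
Counts: [0, 0, 2, 1, 0, 1, 0, 1, 0, 2]

Sorted: [2, 2, 3, 5, 7, 9, 9]


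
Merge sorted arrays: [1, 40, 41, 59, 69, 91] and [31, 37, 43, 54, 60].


Take 1 from A
Take 31 from B
Take 37 from B
Take 40 from A
Take 41 from A
Take 43 from B
Take 54 from B
Take 59 from A
Take 60 from B

Merged: [1, 31, 37, 40, 41, 43, 54, 59, 60, 69, 91]


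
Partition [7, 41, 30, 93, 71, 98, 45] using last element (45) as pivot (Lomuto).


Pivot: 45
  7 <= 45: advance i (no swap)
  41 <= 45: advance i (no swap)
  30 <= 45: advance i (no swap)
Place pivot at 3: [7, 41, 30, 45, 71, 98, 93]

Partitioned: [7, 41, 30, 45, 71, 98, 93]


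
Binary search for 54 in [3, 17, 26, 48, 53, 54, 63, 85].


Step 1: lo=0, hi=7, mid=3, val=48
Step 2: lo=4, hi=7, mid=5, val=54

Found at index 5


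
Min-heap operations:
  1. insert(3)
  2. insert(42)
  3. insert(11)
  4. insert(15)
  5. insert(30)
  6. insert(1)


insert(3) -> [3]
insert(42) -> [3, 42]
insert(11) -> [3, 42, 11]
insert(15) -> [3, 15, 11, 42]
insert(30) -> [3, 15, 11, 42, 30]
insert(1) -> [1, 15, 3, 42, 30, 11]

Final heap: [1, 15, 3, 42, 30, 11]


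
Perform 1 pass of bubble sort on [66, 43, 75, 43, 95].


Initial: [66, 43, 75, 43, 95]
Pass 1: [43, 66, 43, 75, 95] (2 swaps)

After 1 pass: [43, 66, 43, 75, 95]


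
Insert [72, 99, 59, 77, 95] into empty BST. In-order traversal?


Insert 72: root
Insert 99: R from 72
Insert 59: L from 72
Insert 77: R from 72 -> L from 99
Insert 95: R from 72 -> L from 99 -> R from 77

In-order: [59, 72, 77, 95, 99]


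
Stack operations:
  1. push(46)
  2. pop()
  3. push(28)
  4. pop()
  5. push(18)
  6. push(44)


push(46) -> [46]
pop()->46, []
push(28) -> [28]
pop()->28, []
push(18) -> [18]
push(44) -> [18, 44]

Final stack: [18, 44]


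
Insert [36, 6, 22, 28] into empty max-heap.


Insert 36: [36]
Insert 6: [36, 6]
Insert 22: [36, 6, 22]
Insert 28: [36, 28, 22, 6]

Final heap: [36, 28, 22, 6]


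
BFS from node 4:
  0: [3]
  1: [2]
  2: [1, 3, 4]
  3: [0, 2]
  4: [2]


Visit 4, enqueue [2]
Visit 2, enqueue [1, 3]
Visit 1, enqueue []
Visit 3, enqueue [0]
Visit 0, enqueue []

BFS order: [4, 2, 1, 3, 0]


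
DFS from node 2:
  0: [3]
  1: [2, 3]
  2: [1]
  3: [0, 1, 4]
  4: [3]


Visit 2, push [1]
Visit 1, push [3]
Visit 3, push [4, 0]
Visit 0, push []
Visit 4, push []

DFS order: [2, 1, 3, 0, 4]


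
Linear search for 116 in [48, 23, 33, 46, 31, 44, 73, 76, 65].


i=0: 48!=116
i=1: 23!=116
i=2: 33!=116
i=3: 46!=116
i=4: 31!=116
i=5: 44!=116
i=6: 73!=116
i=7: 76!=116
i=8: 65!=116

Not found, 9 comps


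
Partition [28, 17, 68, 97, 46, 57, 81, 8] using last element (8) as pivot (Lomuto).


Pivot: 8
Place pivot at 0: [8, 17, 68, 97, 46, 57, 81, 28]

Partitioned: [8, 17, 68, 97, 46, 57, 81, 28]


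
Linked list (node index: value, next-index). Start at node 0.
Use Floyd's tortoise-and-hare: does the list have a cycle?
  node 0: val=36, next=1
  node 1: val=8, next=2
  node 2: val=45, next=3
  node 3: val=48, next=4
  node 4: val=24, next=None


Floyd's tortoise (slow, +1) and hare (fast, +2):
  init: slow=0, fast=0
  step 1: slow=1, fast=2
  step 2: slow=2, fast=4
  step 3: fast -> None, no cycle

Cycle: no


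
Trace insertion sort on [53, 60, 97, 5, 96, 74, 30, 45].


Initial: [53, 60, 97, 5, 96, 74, 30, 45]
Insert 60: [53, 60, 97, 5, 96, 74, 30, 45]
Insert 97: [53, 60, 97, 5, 96, 74, 30, 45]
Insert 5: [5, 53, 60, 97, 96, 74, 30, 45]
Insert 96: [5, 53, 60, 96, 97, 74, 30, 45]
Insert 74: [5, 53, 60, 74, 96, 97, 30, 45]
Insert 30: [5, 30, 53, 60, 74, 96, 97, 45]
Insert 45: [5, 30, 45, 53, 60, 74, 96, 97]

Sorted: [5, 30, 45, 53, 60, 74, 96, 97]


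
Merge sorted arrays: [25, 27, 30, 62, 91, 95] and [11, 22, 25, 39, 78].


Take 11 from B
Take 22 from B
Take 25 from A
Take 25 from B
Take 27 from A
Take 30 from A
Take 39 from B
Take 62 from A
Take 78 from B

Merged: [11, 22, 25, 25, 27, 30, 39, 62, 78, 91, 95]


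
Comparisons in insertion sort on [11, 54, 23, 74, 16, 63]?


Algorithm: insertion sort
Input: [11, 54, 23, 74, 16, 63]
Sorted: [11, 16, 23, 54, 63, 74]

10


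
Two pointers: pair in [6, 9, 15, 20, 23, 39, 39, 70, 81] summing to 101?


lo=0(6)+hi=8(81)=87
lo=1(9)+hi=8(81)=90
lo=2(15)+hi=8(81)=96
lo=3(20)+hi=8(81)=101

Yes: 20+81=101


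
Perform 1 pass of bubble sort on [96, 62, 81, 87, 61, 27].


Initial: [96, 62, 81, 87, 61, 27]
Pass 1: [62, 81, 87, 61, 27, 96] (5 swaps)

After 1 pass: [62, 81, 87, 61, 27, 96]


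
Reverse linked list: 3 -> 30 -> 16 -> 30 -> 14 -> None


Step 1: curr=3, set curr.next=prev(None) | reversed so far: 3
Step 2: curr=30, set curr.next=prev(3) | reversed so far: 30 -> 3
Step 3: curr=16, set curr.next=prev(30) | reversed so far: 16 -> 30 -> 3
Step 4: curr=30, set curr.next=prev(16) | reversed so far: 30 -> 16 -> 30 -> 3
Step 5: curr=14, set curr.next=prev(30) | reversed so far: 14 -> 30 -> 16 -> 30 -> 3

14 -> 30 -> 16 -> 30 -> 3 -> None


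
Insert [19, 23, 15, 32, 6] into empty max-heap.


Insert 19: [19]
Insert 23: [23, 19]
Insert 15: [23, 19, 15]
Insert 32: [32, 23, 15, 19]
Insert 6: [32, 23, 15, 19, 6]

Final heap: [32, 23, 15, 19, 6]


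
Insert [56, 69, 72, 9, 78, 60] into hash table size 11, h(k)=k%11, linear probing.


Insert 56: h=1 -> slot 1
Insert 69: h=3 -> slot 3
Insert 72: h=6 -> slot 6
Insert 9: h=9 -> slot 9
Insert 78: h=1, 1 probes -> slot 2
Insert 60: h=5 -> slot 5

Table: [None, 56, 78, 69, None, 60, 72, None, None, 9, None]


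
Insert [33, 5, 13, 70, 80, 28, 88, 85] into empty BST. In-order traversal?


Insert 33: root
Insert 5: L from 33
Insert 13: L from 33 -> R from 5
Insert 70: R from 33
Insert 80: R from 33 -> R from 70
Insert 28: L from 33 -> R from 5 -> R from 13
Insert 88: R from 33 -> R from 70 -> R from 80
Insert 85: R from 33 -> R from 70 -> R from 80 -> L from 88

In-order: [5, 13, 28, 33, 70, 80, 85, 88]


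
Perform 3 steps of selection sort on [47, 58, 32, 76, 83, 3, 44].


Initial: [47, 58, 32, 76, 83, 3, 44]
Step 1: min=3 at 5
  Swap: [3, 58, 32, 76, 83, 47, 44]
Step 2: min=32 at 2
  Swap: [3, 32, 58, 76, 83, 47, 44]
Step 3: min=44 at 6
  Swap: [3, 32, 44, 76, 83, 47, 58]

After 3 steps: [3, 32, 44, 76, 83, 47, 58]


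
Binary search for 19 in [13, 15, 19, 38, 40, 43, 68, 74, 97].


Step 1: lo=0, hi=8, mid=4, val=40
Step 2: lo=0, hi=3, mid=1, val=15
Step 3: lo=2, hi=3, mid=2, val=19

Found at index 2


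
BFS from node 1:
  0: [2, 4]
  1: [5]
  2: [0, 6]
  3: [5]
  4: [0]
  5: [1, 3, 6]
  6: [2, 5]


Visit 1, enqueue [5]
Visit 5, enqueue [3, 6]
Visit 3, enqueue []
Visit 6, enqueue [2]
Visit 2, enqueue [0]
Visit 0, enqueue [4]
Visit 4, enqueue []

BFS order: [1, 5, 3, 6, 2, 0, 4]


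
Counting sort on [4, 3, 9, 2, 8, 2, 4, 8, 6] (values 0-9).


Input: [4, 3, 9, 2, 8, 2, 4, 8, 6]
Counts: [0, 0, 2, 1, 2, 0, 1, 0, 2, 1]

Sorted: [2, 2, 3, 4, 4, 6, 8, 8, 9]


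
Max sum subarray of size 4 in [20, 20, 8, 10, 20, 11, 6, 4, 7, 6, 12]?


[0:4]: 58
[1:5]: 58
[2:6]: 49
[3:7]: 47
[4:8]: 41
[5:9]: 28
[6:10]: 23
[7:11]: 29

Max: 58 at [0:4]


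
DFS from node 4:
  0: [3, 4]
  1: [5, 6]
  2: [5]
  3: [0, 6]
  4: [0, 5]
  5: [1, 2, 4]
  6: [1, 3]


Visit 4, push [5, 0]
Visit 0, push [3]
Visit 3, push [6]
Visit 6, push [1]
Visit 1, push [5]
Visit 5, push [2]
Visit 2, push []

DFS order: [4, 0, 3, 6, 1, 5, 2]


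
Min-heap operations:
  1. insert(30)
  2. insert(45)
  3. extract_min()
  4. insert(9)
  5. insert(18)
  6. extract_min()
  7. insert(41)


insert(30) -> [30]
insert(45) -> [30, 45]
extract_min()->30, [45]
insert(9) -> [9, 45]
insert(18) -> [9, 45, 18]
extract_min()->9, [18, 45]
insert(41) -> [18, 45, 41]

Final heap: [18, 45, 41]


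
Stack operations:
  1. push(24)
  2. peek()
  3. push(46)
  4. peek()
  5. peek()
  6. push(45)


push(24) -> [24]
peek()->24
push(46) -> [24, 46]
peek()->46
peek()->46
push(45) -> [24, 46, 45]

Final stack: [24, 46, 45]


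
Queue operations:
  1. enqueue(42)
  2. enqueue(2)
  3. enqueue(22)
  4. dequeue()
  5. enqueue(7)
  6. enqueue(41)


enqueue(42) -> [42]
enqueue(2) -> [42, 2]
enqueue(22) -> [42, 2, 22]
dequeue()->42, [2, 22]
enqueue(7) -> [2, 22, 7]
enqueue(41) -> [2, 22, 7, 41]

Final queue: [2, 22, 7, 41]


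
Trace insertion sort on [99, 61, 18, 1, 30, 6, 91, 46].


Initial: [99, 61, 18, 1, 30, 6, 91, 46]
Insert 61: [61, 99, 18, 1, 30, 6, 91, 46]
Insert 18: [18, 61, 99, 1, 30, 6, 91, 46]
Insert 1: [1, 18, 61, 99, 30, 6, 91, 46]
Insert 30: [1, 18, 30, 61, 99, 6, 91, 46]
Insert 6: [1, 6, 18, 30, 61, 99, 91, 46]
Insert 91: [1, 6, 18, 30, 61, 91, 99, 46]
Insert 46: [1, 6, 18, 30, 46, 61, 91, 99]

Sorted: [1, 6, 18, 30, 46, 61, 91, 99]


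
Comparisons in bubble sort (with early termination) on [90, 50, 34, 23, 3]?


Algorithm: bubble sort (with early termination)
Input: [90, 50, 34, 23, 3]
Sorted: [3, 23, 34, 50, 90]

10


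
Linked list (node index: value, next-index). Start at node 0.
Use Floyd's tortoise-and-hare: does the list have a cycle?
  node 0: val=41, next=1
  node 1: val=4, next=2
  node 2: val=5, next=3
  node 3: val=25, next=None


Floyd's tortoise (slow, +1) and hare (fast, +2):
  init: slow=0, fast=0
  step 1: slow=1, fast=2
  step 2: fast 2->3->None, no cycle

Cycle: no


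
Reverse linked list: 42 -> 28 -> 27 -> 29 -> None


Step 1: curr=42, set curr.next=prev(None) | reversed so far: 42
Step 2: curr=28, set curr.next=prev(42) | reversed so far: 28 -> 42
Step 3: curr=27, set curr.next=prev(28) | reversed so far: 27 -> 28 -> 42
Step 4: curr=29, set curr.next=prev(27) | reversed so far: 29 -> 27 -> 28 -> 42

29 -> 27 -> 28 -> 42 -> None


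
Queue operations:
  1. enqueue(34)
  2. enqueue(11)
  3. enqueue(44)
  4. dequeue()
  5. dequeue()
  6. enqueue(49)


enqueue(34) -> [34]
enqueue(11) -> [34, 11]
enqueue(44) -> [34, 11, 44]
dequeue()->34, [11, 44]
dequeue()->11, [44]
enqueue(49) -> [44, 49]

Final queue: [44, 49]


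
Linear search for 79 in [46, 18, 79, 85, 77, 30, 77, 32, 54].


i=0: 46!=79
i=1: 18!=79
i=2: 79==79 found!

Found at 2, 3 comps


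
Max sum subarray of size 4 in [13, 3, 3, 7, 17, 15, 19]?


[0:4]: 26
[1:5]: 30
[2:6]: 42
[3:7]: 58

Max: 58 at [3:7]


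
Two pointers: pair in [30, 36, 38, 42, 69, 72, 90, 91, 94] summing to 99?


lo=0(30)+hi=8(94)=124
lo=0(30)+hi=7(91)=121
lo=0(30)+hi=6(90)=120
lo=0(30)+hi=5(72)=102
lo=0(30)+hi=4(69)=99

Yes: 30+69=99


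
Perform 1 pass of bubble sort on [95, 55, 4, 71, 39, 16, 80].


Initial: [95, 55, 4, 71, 39, 16, 80]
Pass 1: [55, 4, 71, 39, 16, 80, 95] (6 swaps)

After 1 pass: [55, 4, 71, 39, 16, 80, 95]


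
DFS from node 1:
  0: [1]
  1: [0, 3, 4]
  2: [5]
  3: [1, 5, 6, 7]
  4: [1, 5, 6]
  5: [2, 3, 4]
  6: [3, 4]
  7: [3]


Visit 1, push [4, 3, 0]
Visit 0, push []
Visit 3, push [7, 6, 5]
Visit 5, push [4, 2]
Visit 2, push []
Visit 4, push [6]
Visit 6, push []
Visit 7, push []

DFS order: [1, 0, 3, 5, 2, 4, 6, 7]


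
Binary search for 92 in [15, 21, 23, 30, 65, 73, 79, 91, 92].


Step 1: lo=0, hi=8, mid=4, val=65
Step 2: lo=5, hi=8, mid=6, val=79
Step 3: lo=7, hi=8, mid=7, val=91
Step 4: lo=8, hi=8, mid=8, val=92

Found at index 8


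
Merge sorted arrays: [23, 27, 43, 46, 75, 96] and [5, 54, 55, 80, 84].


Take 5 from B
Take 23 from A
Take 27 from A
Take 43 from A
Take 46 from A
Take 54 from B
Take 55 from B
Take 75 from A
Take 80 from B
Take 84 from B

Merged: [5, 23, 27, 43, 46, 54, 55, 75, 80, 84, 96]


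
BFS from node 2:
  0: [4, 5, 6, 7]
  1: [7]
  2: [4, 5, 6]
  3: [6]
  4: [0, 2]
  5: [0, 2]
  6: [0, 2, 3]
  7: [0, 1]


Visit 2, enqueue [4, 5, 6]
Visit 4, enqueue [0]
Visit 5, enqueue []
Visit 6, enqueue [3]
Visit 0, enqueue [7]
Visit 3, enqueue []
Visit 7, enqueue [1]
Visit 1, enqueue []

BFS order: [2, 4, 5, 6, 0, 3, 7, 1]


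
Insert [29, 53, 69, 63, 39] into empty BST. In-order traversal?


Insert 29: root
Insert 53: R from 29
Insert 69: R from 29 -> R from 53
Insert 63: R from 29 -> R from 53 -> L from 69
Insert 39: R from 29 -> L from 53

In-order: [29, 39, 53, 63, 69]


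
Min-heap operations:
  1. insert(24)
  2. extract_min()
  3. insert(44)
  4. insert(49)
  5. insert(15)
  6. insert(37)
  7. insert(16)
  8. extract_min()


insert(24) -> [24]
extract_min()->24, []
insert(44) -> [44]
insert(49) -> [44, 49]
insert(15) -> [15, 49, 44]
insert(37) -> [15, 37, 44, 49]
insert(16) -> [15, 16, 44, 49, 37]
extract_min()->15, [16, 37, 44, 49]

Final heap: [16, 37, 44, 49]


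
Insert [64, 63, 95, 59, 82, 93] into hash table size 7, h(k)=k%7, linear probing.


Insert 64: h=1 -> slot 1
Insert 63: h=0 -> slot 0
Insert 95: h=4 -> slot 4
Insert 59: h=3 -> slot 3
Insert 82: h=5 -> slot 5
Insert 93: h=2 -> slot 2

Table: [63, 64, 93, 59, 95, 82, None]


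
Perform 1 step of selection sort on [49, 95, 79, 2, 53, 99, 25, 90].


Initial: [49, 95, 79, 2, 53, 99, 25, 90]
Step 1: min=2 at 3
  Swap: [2, 95, 79, 49, 53, 99, 25, 90]

After 1 step: [2, 95, 79, 49, 53, 99, 25, 90]


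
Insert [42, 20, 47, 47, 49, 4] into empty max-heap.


Insert 42: [42]
Insert 20: [42, 20]
Insert 47: [47, 20, 42]
Insert 47: [47, 47, 42, 20]
Insert 49: [49, 47, 42, 20, 47]
Insert 4: [49, 47, 42, 20, 47, 4]

Final heap: [49, 47, 42, 20, 47, 4]


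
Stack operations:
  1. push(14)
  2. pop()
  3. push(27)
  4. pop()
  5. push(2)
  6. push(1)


push(14) -> [14]
pop()->14, []
push(27) -> [27]
pop()->27, []
push(2) -> [2]
push(1) -> [2, 1]

Final stack: [2, 1]


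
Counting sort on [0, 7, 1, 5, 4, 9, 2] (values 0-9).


Input: [0, 7, 1, 5, 4, 9, 2]
Counts: [1, 1, 1, 0, 1, 1, 0, 1, 0, 1]

Sorted: [0, 1, 2, 4, 5, 7, 9]


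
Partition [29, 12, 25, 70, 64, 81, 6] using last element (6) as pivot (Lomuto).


Pivot: 6
Place pivot at 0: [6, 12, 25, 70, 64, 81, 29]

Partitioned: [6, 12, 25, 70, 64, 81, 29]


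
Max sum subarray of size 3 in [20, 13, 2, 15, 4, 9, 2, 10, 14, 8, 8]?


[0:3]: 35
[1:4]: 30
[2:5]: 21
[3:6]: 28
[4:7]: 15
[5:8]: 21
[6:9]: 26
[7:10]: 32
[8:11]: 30

Max: 35 at [0:3]


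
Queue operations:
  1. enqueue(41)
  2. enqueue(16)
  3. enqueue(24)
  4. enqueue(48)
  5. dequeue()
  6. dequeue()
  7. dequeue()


enqueue(41) -> [41]
enqueue(16) -> [41, 16]
enqueue(24) -> [41, 16, 24]
enqueue(48) -> [41, 16, 24, 48]
dequeue()->41, [16, 24, 48]
dequeue()->16, [24, 48]
dequeue()->24, [48]

Final queue: [48]


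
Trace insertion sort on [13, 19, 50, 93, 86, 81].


Initial: [13, 19, 50, 93, 86, 81]
Insert 19: [13, 19, 50, 93, 86, 81]
Insert 50: [13, 19, 50, 93, 86, 81]
Insert 93: [13, 19, 50, 93, 86, 81]
Insert 86: [13, 19, 50, 86, 93, 81]
Insert 81: [13, 19, 50, 81, 86, 93]

Sorted: [13, 19, 50, 81, 86, 93]


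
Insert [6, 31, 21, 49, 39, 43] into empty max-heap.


Insert 6: [6]
Insert 31: [31, 6]
Insert 21: [31, 6, 21]
Insert 49: [49, 31, 21, 6]
Insert 39: [49, 39, 21, 6, 31]
Insert 43: [49, 39, 43, 6, 31, 21]

Final heap: [49, 39, 43, 6, 31, 21]


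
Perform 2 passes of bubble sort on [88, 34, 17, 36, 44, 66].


Initial: [88, 34, 17, 36, 44, 66]
Pass 1: [34, 17, 36, 44, 66, 88] (5 swaps)
Pass 2: [17, 34, 36, 44, 66, 88] (1 swaps)

After 2 passes: [17, 34, 36, 44, 66, 88]


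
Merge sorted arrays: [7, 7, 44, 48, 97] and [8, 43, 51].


Take 7 from A
Take 7 from A
Take 8 from B
Take 43 from B
Take 44 from A
Take 48 from A
Take 51 from B

Merged: [7, 7, 8, 43, 44, 48, 51, 97]


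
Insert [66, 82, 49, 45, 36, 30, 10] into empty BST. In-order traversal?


Insert 66: root
Insert 82: R from 66
Insert 49: L from 66
Insert 45: L from 66 -> L from 49
Insert 36: L from 66 -> L from 49 -> L from 45
Insert 30: L from 66 -> L from 49 -> L from 45 -> L from 36
Insert 10: L from 66 -> L from 49 -> L from 45 -> L from 36 -> L from 30

In-order: [10, 30, 36, 45, 49, 66, 82]


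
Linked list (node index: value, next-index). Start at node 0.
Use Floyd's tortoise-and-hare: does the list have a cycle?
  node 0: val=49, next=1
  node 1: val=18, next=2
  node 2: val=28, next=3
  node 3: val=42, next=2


Floyd's tortoise (slow, +1) and hare (fast, +2):
  init: slow=0, fast=0
  step 1: slow=1, fast=2
  step 2: slow=2, fast=2
  slow == fast at node 2: cycle detected

Cycle: yes


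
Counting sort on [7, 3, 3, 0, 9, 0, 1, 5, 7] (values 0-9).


Input: [7, 3, 3, 0, 9, 0, 1, 5, 7]
Counts: [2, 1, 0, 2, 0, 1, 0, 2, 0, 1]

Sorted: [0, 0, 1, 3, 3, 5, 7, 7, 9]


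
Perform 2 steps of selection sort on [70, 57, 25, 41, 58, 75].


Initial: [70, 57, 25, 41, 58, 75]
Step 1: min=25 at 2
  Swap: [25, 57, 70, 41, 58, 75]
Step 2: min=41 at 3
  Swap: [25, 41, 70, 57, 58, 75]

After 2 steps: [25, 41, 70, 57, 58, 75]


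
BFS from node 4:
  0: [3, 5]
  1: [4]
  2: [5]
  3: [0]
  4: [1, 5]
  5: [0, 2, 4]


Visit 4, enqueue [1, 5]
Visit 1, enqueue []
Visit 5, enqueue [0, 2]
Visit 0, enqueue [3]
Visit 2, enqueue []
Visit 3, enqueue []

BFS order: [4, 1, 5, 0, 2, 3]


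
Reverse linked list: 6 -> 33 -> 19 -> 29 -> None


Step 1: curr=6, set curr.next=prev(None) | reversed so far: 6
Step 2: curr=33, set curr.next=prev(6) | reversed so far: 33 -> 6
Step 3: curr=19, set curr.next=prev(33) | reversed so far: 19 -> 33 -> 6
Step 4: curr=29, set curr.next=prev(19) | reversed so far: 29 -> 19 -> 33 -> 6

29 -> 19 -> 33 -> 6 -> None


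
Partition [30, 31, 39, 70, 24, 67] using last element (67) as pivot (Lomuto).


Pivot: 67
  30 <= 67: advance i (no swap)
  31 <= 67: advance i (no swap)
  39 <= 67: advance i (no swap)
  24 <= 67: swap -> [30, 31, 39, 24, 70, 67]
Place pivot at 4: [30, 31, 39, 24, 67, 70]

Partitioned: [30, 31, 39, 24, 67, 70]
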